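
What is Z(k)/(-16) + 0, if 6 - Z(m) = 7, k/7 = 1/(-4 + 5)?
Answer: 1/16 ≈ 0.062500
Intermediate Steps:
k = 7 (k = 7/(-4 + 5) = 7/1 = 7*1 = 7)
Z(m) = -1 (Z(m) = 6 - 1*7 = 6 - 7 = -1)
Z(k)/(-16) + 0 = -1/(-16) + 0 = -1*(-1/16) + 0 = 1/16 + 0 = 1/16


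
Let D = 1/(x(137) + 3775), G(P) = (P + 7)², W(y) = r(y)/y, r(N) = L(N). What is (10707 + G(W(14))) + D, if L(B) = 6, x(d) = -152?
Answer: 1910578230/177527 ≈ 10762.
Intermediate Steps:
r(N) = 6
W(y) = 6/y
G(P) = (7 + P)²
D = 1/3623 (D = 1/(-152 + 3775) = 1/3623 ≈ 0.00027601)
(10707 + G(W(14))) + D = (10707 + (7 + 6/14)²) + 1/3623 = (10707 + (7 + 6*(1/14))²) + 1/3623 = (10707 + (7 + 3/7)²) + 1/3623 = (10707 + (52/7)²) + 1/3623 = (10707 + 2704/49) + 1/3623 = 527347/49 + 1/3623 = 1910578230/177527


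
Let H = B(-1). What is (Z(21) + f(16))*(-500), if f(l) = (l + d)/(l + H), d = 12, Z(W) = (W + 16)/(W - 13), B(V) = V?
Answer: -19475/6 ≈ -3245.8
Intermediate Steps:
Z(W) = (16 + W)/(-13 + W)
H = -1
f(l) = (12 + l)/(-1 + l) (f(l) = (l + 12)/(l - 1) = (12 + l)/(-1 + l))
(Z(21) + f(16))*(-500) = ((16 + 21)/(-13 + 21) + (12 + 16)/(-1 + 16))*(-500) = (37/8 + 28/15)*(-500) = (779/120)*(-500) = -19475/6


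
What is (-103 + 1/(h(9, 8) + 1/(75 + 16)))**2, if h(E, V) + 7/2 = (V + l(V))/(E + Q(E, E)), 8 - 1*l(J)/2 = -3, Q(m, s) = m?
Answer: 10615386961/990025 ≈ 10722.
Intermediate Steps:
l(J) = 22 (l(J) = 16 - 2*(-3) = 16 + 6 = 22)
h(E, V) = -7/2 + (22 + V)/(2*E) (h(E, V) = -7/2 + (V + 22)/(E + E) = -7/2 + (22 + V)/((2*E)) = -7/2 + (22 + V)*(1/(2*E)) = -7/2 + (22 + V)/(2*E))
(-103 + 1/(h(9, 8) + 1/(75 + 16)))**2 = (-103 + 1/((1/2)*(22 + 8 - 7*9)/9 + 1/(75 + 16)))**2 = (-103 + 1/((1/2)*(1/9)*(22 + 8 - 63) + 1/91))**2 = (-103 + 1/((1/2)*(1/9)*(-33) + 1/91))**2 = (-103 + 1/(-11/6 + 1/91))**2 = (-103 + 1/(-995/546))**2 = (-103 - 546/995)**2 = (-103031/995)**2 = 10615386961/990025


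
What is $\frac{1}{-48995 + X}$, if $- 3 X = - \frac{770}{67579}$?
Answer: $- \frac{202737}{9933098545} \approx -2.041 \cdot 10^{-5}$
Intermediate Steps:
$X = \frac{770}{202737}$ ($X = - \frac{\left(-770\right) \frac{1}{67579}}{3} = \left(- \frac{1}{3}\right) \left(- \frac{770}{67579}\right) = \frac{770}{202737} \approx 0.003798$)
$\frac{1}{-48995 + X} = \frac{1}{-48995 + \frac{770}{202737}} = \frac{1}{- \frac{9933098545}{202737}} = - \frac{202737}{9933098545}$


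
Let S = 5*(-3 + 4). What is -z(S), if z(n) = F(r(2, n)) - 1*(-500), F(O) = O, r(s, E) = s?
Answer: -502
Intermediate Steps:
S = 5 (S = 5*1 = 5)
z(n) = 502 (z(n) = 2 - 1*(-500) = 2 + 500 = 502)
-z(S) = -1*502 = -502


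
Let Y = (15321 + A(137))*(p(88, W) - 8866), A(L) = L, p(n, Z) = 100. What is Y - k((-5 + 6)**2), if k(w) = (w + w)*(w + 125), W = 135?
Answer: -135505080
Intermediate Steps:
k(w) = 2*w*(125 + w) (k(w) = (2*w)*(125 + w) = 2*w*(125 + w))
Y = -135504828 (Y = (15321 + 137)*(100 - 8866) = 15458*(-8766) = -135504828)
Y - k((-5 + 6)**2) = -135504828 - 2*(-5 + 6)**2*(125 + (-5 + 6)**2) = -135504828 - 2*1**2*(125 + 1**2) = -135504828 - 2*(125 + 1) = -135504828 - 2*126 = -135504828 - 1*252 = -135504828 - 252 = -135505080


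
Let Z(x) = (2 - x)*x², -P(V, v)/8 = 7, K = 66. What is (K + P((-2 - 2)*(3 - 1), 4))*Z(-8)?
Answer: 6400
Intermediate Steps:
P(V, v) = -56 (P(V, v) = -8*7 = -56)
Z(x) = x²*(2 - x)
(K + P((-2 - 2)*(3 - 1), 4))*Z(-8) = (66 - 56)*((-8)²*(2 - 1*(-8))) = 10*(64*(2 + 8)) = 10*(64*10) = 10*640 = 6400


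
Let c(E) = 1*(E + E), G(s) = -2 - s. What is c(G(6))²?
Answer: 256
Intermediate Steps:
c(E) = 2*E (c(E) = 1*(2*E) = 2*E)
c(G(6))² = (2*(-2 - 1*6))² = (2*(-2 - 6))² = (2*(-8))² = (-16)² = 256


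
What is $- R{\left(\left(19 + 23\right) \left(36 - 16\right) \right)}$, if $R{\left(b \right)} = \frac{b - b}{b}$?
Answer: $0$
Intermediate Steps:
$R{\left(b \right)} = 0$ ($R{\left(b \right)} = \frac{0}{b} = 0$)
$- R{\left(\left(19 + 23\right) \left(36 - 16\right) \right)} = \left(-1\right) 0 = 0$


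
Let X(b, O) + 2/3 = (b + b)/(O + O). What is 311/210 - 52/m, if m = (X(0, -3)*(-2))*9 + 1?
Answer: -529/210 ≈ -2.5190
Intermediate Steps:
X(b, O) = -⅔ + b/O (X(b, O) = -⅔ + (b + b)/(O + O) = -⅔ + (2*b)/((2*O)) = -⅔ + (2*b)*(1/(2*O)) = -⅔ + b/O)
m = 13 (m = ((-⅔ + 0/(-3))*(-2))*9 + 1 = ((-⅔ + 0*(-⅓))*(-2))*9 + 1 = ((-⅔ + 0)*(-2))*9 + 1 = -⅔*(-2)*9 + 1 = (4/3)*9 + 1 = 12 + 1 = 13)
311/210 - 52/m = 311/210 - 52/13 = 311*(1/210) - 52*1/13 = 311/210 - 4 = -529/210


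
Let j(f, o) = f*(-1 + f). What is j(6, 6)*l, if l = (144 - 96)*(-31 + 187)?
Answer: 224640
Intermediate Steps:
l = 7488 (l = 48*156 = 7488)
j(6, 6)*l = (6*(-1 + 6))*7488 = (6*5)*7488 = 30*7488 = 224640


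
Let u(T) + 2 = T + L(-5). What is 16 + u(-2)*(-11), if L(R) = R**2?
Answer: -215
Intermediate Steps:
u(T) = 23 + T (u(T) = -2 + (T + (-5)**2) = -2 + (T + 25) = -2 + (25 + T) = 23 + T)
16 + u(-2)*(-11) = 16 + (23 - 2)*(-11) = 16 + 21*(-11) = 16 - 231 = -215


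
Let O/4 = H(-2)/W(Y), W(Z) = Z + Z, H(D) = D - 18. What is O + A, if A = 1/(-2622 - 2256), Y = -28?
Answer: 48773/34146 ≈ 1.4284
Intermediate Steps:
H(D) = -18 + D
W(Z) = 2*Z
A = -1/4878 (A = 1/(-4878) = -1/4878 ≈ -0.00020500)
O = 10/7 (O = 4*((-18 - 2)/((2*(-28)))) = 4*(-20/(-56)) = 4*(-20*(-1/56)) = 4*(5/14) = 10/7 ≈ 1.4286)
O + A = 10/7 - 1/4878 = 48773/34146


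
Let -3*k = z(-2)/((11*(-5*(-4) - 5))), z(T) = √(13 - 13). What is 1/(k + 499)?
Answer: 1/499 ≈ 0.0020040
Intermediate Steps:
z(T) = 0 (z(T) = √0 = 0)
k = 0 (k = -0/(11*(-5*(-4) - 5)) = -0/(11*(20 - 5)) = -0/(11*15) = -0/165 = -⅓*0 = 0)
1/(k + 499) = 1/(0 + 499) = 1/499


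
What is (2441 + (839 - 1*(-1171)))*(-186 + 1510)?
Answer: 5893124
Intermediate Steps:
(2441 + (839 - 1*(-1171)))*(-186 + 1510) = (2441 + (839 + 1171))*1324 = (2441 + 2010)*1324 = 4451*1324 = 5893124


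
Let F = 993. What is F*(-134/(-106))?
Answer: 66531/53 ≈ 1255.3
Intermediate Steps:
F*(-134/(-106)) = 993*(-134/(-106)) = 993*(-134*(-1/106)) = 993*(67/53) = 66531/53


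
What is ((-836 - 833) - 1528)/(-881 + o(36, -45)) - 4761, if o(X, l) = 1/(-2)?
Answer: -8387249/1763 ≈ -4757.4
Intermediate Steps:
o(X, l) = -½
((-836 - 833) - 1528)/(-881 + o(36, -45)) - 4761 = ((-836 - 833) - 1528)/(-881 - ½) - 4761 = (-1669 - 1528)/(-1763/2) - 4761 = -3197*(-2/1763) - 4761 = 6394/1763 - 4761 = -8387249/1763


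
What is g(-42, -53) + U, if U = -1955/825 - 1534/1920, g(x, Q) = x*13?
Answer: -5799221/10560 ≈ -549.17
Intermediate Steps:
g(x, Q) = 13*x
U = -33461/10560 (U = -1955*1/825 - 1534*1/1920 = -391/165 - 767/960 = -33461/10560 ≈ -3.1687)
g(-42, -53) + U = 13*(-42) - 33461/10560 = -546 - 33461/10560 = -5799221/10560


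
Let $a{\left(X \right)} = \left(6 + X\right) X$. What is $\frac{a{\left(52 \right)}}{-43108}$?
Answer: $- \frac{58}{829} \approx -0.069964$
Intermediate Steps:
$a{\left(X \right)} = X \left(6 + X\right)$
$\frac{a{\left(52 \right)}}{-43108} = \frac{52 \left(6 + 52\right)}{-43108} = 52 \cdot 58 \left(- \frac{1}{43108}\right) = 3016 \left(- \frac{1}{43108}\right) = - \frac{58}{829}$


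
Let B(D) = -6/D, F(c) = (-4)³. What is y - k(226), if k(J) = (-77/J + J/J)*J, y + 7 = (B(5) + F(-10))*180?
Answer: -11892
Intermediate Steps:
F(c) = -64
y = -11743 (y = -7 + (-6/5 - 64)*180 = -7 - 326/5*180 = -7 - 11736 = -11743)
k(J) = J*(1 - 77/J) (k(J) = (-77/J + 1)*J = (1 - 77/J)*J = J*(1 - 77/J))
y - k(226) = -11743 - (-77 + 226) = -11743 - 1*149 = -11743 - 149 = -11892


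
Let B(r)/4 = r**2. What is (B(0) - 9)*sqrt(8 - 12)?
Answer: -18*I ≈ -18.0*I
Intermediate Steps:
B(r) = 4*r**2
(B(0) - 9)*sqrt(8 - 12) = (4*0**2 - 9)*sqrt(8 - 12) = (4*0 - 9)*sqrt(-4) = (0 - 9)*(2*I) = -18*I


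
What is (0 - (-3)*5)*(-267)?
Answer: -4005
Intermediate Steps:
(0 - (-3)*5)*(-267) = (0 - 1*(-15))*(-267) = (0 + 15)*(-267) = 15*(-267) = -4005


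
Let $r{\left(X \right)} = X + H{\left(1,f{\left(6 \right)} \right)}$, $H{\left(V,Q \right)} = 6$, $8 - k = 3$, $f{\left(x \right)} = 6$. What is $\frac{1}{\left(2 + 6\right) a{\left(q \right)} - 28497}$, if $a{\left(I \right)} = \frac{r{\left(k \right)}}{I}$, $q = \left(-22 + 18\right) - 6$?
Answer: $- \frac{5}{142529} \approx -3.5081 \cdot 10^{-5}$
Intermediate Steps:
$k = 5$ ($k = 8 - 3 = 5$)
$q = -10$ ($q = -4 - 6 = -10$)
$r{\left(X \right)} = 6 + X$ ($r{\left(X \right)} = X + 6 = 6 + X$)
$a{\left(I \right)} = \frac{11}{I}$ ($a{\left(I \right)} = \frac{6 + 5}{I} = \frac{11}{I}$)
$\frac{1}{\left(2 + 6\right) a{\left(q \right)} - 28497} = \frac{1}{\left(2 + 6\right) \frac{11}{-10} - 28497} = \frac{1}{8 \cdot 11 \left(- \frac{1}{10}\right) - 28497} = \frac{1}{8 \left(- \frac{11}{10}\right) - 28497} = \frac{1}{- \frac{44}{5} - 28497} = \frac{1}{- \frac{142529}{5}} = - \frac{5}{142529}$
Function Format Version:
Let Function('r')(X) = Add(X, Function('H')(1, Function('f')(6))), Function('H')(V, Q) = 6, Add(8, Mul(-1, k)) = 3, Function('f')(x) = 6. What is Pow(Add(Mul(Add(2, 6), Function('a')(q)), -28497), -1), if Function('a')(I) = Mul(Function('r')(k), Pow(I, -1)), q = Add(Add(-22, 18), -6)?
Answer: Rational(-5, 142529) ≈ -3.5081e-5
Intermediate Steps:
k = 5 (k = Add(8, Mul(-1, 3)) = Add(8, -3) = 5)
q = -10 (q = Add(-4, -6) = -10)
Function('r')(X) = Add(6, X) (Function('r')(X) = Add(X, 6) = Add(6, X))
Function('a')(I) = Mul(11, Pow(I, -1)) (Function('a')(I) = Mul(Add(6, 5), Pow(I, -1)) = Mul(11, Pow(I, -1)))
Pow(Add(Mul(Add(2, 6), Function('a')(q)), -28497), -1) = Pow(Add(Mul(Add(2, 6), Mul(11, Pow(-10, -1))), -28497), -1) = Pow(Add(Mul(8, Mul(11, Rational(-1, 10))), -28497), -1) = Pow(Add(Mul(8, Rational(-11, 10)), -28497), -1) = Pow(Add(Rational(-44, 5), -28497), -1) = Pow(Rational(-142529, 5), -1) = Rational(-5, 142529)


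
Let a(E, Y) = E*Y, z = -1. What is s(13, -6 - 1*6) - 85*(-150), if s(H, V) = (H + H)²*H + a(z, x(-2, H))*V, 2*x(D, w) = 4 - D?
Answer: 21574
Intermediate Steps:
x(D, w) = 2 - D/2 (x(D, w) = (4 - D)/2 = 2 - D/2)
s(H, V) = -3*V + 4*H³ (s(H, V) = (H + H)²*H + (-(2 - ½*(-2)))*V = (2*H)²*H + (-(2 + 1))*V = (4*H²)*H + (-1*3)*V = 4*H³ - 3*V = -3*V + 4*H³)
s(13, -6 - 1*6) - 85*(-150) = (-3*(-6 - 1*6) + 4*13³) - 85*(-150) = (-3*(-6 - 6) + 4*2197) + 12750 = (-3*(-12) + 8788) + 12750 = (36 + 8788) + 12750 = 8824 + 12750 = 21574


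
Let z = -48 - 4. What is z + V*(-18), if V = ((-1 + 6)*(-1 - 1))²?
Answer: -1852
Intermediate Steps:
V = 100 (V = (5*(-2))² = (-10)² = 100)
z = -52
z + V*(-18) = -52 + 100*(-18) = -52 - 1800 = -1852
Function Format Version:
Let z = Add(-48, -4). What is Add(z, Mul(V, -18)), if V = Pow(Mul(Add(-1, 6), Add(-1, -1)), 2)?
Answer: -1852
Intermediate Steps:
V = 100 (V = Pow(Mul(5, -2), 2) = Pow(-10, 2) = 100)
z = -52
Add(z, Mul(V, -18)) = Add(-52, Mul(100, -18)) = Add(-52, -1800) = -1852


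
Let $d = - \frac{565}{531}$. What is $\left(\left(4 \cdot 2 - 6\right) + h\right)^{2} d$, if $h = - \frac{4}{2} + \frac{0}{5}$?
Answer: $0$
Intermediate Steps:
$h = -2$ ($h = \left(-4\right) \frac{1}{2} + 0 \cdot \frac{1}{5} = -2 + 0 = -2$)
$d = - \frac{565}{531}$ ($d = \left(-565\right) \frac{1}{531} = - \frac{565}{531} \approx -1.064$)
$\left(\left(4 \cdot 2 - 6\right) + h\right)^{2} d = \left(\left(4 \cdot 2 - 6\right) - 2\right)^{2} \left(- \frac{565}{531}\right) = \left(\left(8 - 6\right) - 2\right)^{2} \left(- \frac{565}{531}\right) = \left(2 - 2\right)^{2} \left(- \frac{565}{531}\right) = 0^{2} \left(- \frac{565}{531}\right) = 0 \left(- \frac{565}{531}\right) = 0$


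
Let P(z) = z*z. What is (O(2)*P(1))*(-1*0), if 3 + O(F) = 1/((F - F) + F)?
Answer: 0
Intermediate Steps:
P(z) = z²
O(F) = -3 + 1/F (O(F) = -3 + 1/((F - F) + F) = -3 + 1/(0 + F) = -3 + 1/F)
(O(2)*P(1))*(-1*0) = ((-3 + 1/2)*1²)*(-1*0) = ((-3 + ½)*1)*0 = -5/2*1*0 = -5/2*0 = 0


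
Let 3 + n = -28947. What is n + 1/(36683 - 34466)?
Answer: -64182149/2217 ≈ -28950.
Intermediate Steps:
n = -28950 (n = -3 - 28947 = -28950)
n + 1/(36683 - 34466) = -28950 + 1/(36683 - 34466) = -28950 + 1/2217 = -64182149/2217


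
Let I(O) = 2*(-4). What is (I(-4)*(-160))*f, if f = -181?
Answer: -231680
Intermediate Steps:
I(O) = -8
(I(-4)*(-160))*f = -8*(-160)*(-181) = 1280*(-181) = -231680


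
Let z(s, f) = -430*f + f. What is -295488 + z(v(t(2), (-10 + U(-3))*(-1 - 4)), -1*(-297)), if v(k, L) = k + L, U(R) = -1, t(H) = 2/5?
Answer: -422901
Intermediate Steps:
t(H) = 2/5 (t(H) = 2*(1/5) = 2/5)
v(k, L) = L + k
z(s, f) = -429*f
-295488 + z(v(t(2), (-10 + U(-3))*(-1 - 4)), -1*(-297)) = -295488 - (-429)*(-297) = -295488 - 429*297 = -295488 - 127413 = -422901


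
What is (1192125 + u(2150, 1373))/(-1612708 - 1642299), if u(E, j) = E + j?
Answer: -1195648/3255007 ≈ -0.36733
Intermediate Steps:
(1192125 + u(2150, 1373))/(-1612708 - 1642299) = (1192125 + (2150 + 1373))/(-1612708 - 1642299) = (1192125 + 3523)/(-3255007) = 1195648*(-1/3255007) = -1195648/3255007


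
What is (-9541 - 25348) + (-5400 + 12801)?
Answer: -27488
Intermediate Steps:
(-9541 - 25348) + (-5400 + 12801) = -34889 + 7401 = -27488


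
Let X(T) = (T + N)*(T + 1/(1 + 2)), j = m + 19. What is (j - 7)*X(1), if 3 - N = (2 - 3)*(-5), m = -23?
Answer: 44/3 ≈ 14.667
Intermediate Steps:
N = -2 (N = 3 - (2 - 3)*(-5) = 3 - (-1)*(-5) = 3 - 1*5 = 3 - 5 = -2)
j = -4 (j = -23 + 19 = -4)
X(T) = (-2 + T)*(⅓ + T) (X(T) = (T - 2)*(T + 1/(1 + 2)) = (-2 + T)*(T + 1/3) = (-2 + T)*(T + ⅓) = (-2 + T)*(⅓ + T))
(j - 7)*X(1) = (-4 - 7)*(-⅔ + 1² - 5/3*1) = -11*(-⅔ + 1 - 5/3) = -11*(-4/3) = 44/3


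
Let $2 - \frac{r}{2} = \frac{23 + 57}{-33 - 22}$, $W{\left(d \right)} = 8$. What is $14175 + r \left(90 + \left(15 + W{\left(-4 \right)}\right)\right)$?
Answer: $\frac{164513}{11} \approx 14956.0$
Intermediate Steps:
$r = \frac{76}{11}$ ($r = 4 - 2 \frac{23 + 57}{-33 - 22} = 4 - 2 \frac{80}{-55} = 4 - 2 \cdot 80 \left(- \frac{1}{55}\right) = 4 - - \frac{32}{11} = 4 + \frac{32}{11} = \frac{76}{11} \approx 6.9091$)
$14175 + r \left(90 + \left(15 + W{\left(-4 \right)}\right)\right) = 14175 + \frac{76 \left(90 + \left(15 + 8\right)\right)}{11} = 14175 + \frac{76 \left(90 + 23\right)}{11} = 14175 + \frac{76}{11} \cdot 113 = 14175 + \frac{8588}{11} = \frac{164513}{11}$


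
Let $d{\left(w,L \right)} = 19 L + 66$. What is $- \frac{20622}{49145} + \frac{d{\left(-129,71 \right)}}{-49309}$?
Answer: $- \frac{1086390373}{2423290805} \approx -0.44831$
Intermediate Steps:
$d{\left(w,L \right)} = 66 + 19 L$
$- \frac{20622}{49145} + \frac{d{\left(-129,71 \right)}}{-49309} = - \frac{20622}{49145} + \frac{66 + 19 \cdot 71}{-49309} = \left(-20622\right) \frac{1}{49145} + \left(66 + 1349\right) \left(- \frac{1}{49309}\right) = - \frac{20622}{49145} + 1415 \left(- \frac{1}{49309}\right) = - \frac{20622}{49145} - \frac{1415}{49309} = - \frac{1086390373}{2423290805}$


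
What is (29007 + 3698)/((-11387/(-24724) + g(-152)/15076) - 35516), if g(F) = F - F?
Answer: -808598420/878086197 ≈ -0.92086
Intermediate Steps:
g(F) = 0
(29007 + 3698)/((-11387/(-24724) + g(-152)/15076) - 35516) = (29007 + 3698)/((-11387/(-24724) + 0/15076) - 35516) = 32705/((-11387*(-1/24724) + 0*(1/15076)) - 35516) = 32705/((11387/24724 + 0) - 35516) = 32705/(11387/24724 - 35516) = 32705/(-878086197/24724) = 32705*(-24724/878086197) = -808598420/878086197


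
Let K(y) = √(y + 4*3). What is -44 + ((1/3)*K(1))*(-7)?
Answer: -44 - 7*√13/3 ≈ -52.413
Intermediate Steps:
K(y) = √(12 + y) (K(y) = √(y + 12) = √(12 + y))
-44 + ((1/3)*K(1))*(-7) = -44 + ((1/3)*√(12 + 1))*(-7) = -44 + ((1*(⅓))*√13)*(-7) = -44 + (√13/3)*(-7) = -44 - 7*√13/3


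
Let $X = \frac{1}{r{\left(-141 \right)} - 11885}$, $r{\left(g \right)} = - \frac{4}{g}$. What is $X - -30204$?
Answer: $\frac{50615289183}{1675781} \approx 30204.0$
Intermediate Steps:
$X = - \frac{141}{1675781}$ ($X = \frac{1}{- \frac{4}{-141} - 11885} = \frac{1}{\left(-4\right) \left(- \frac{1}{141}\right) - 11885} = \frac{1}{\frac{4}{141} - 11885} = \frac{1}{- \frac{1675781}{141}} = - \frac{141}{1675781} \approx -8.414 \cdot 10^{-5}$)
$X - -30204 = - \frac{141}{1675781} - -30204 = - \frac{141}{1675781} + 30204 = \frac{50615289183}{1675781}$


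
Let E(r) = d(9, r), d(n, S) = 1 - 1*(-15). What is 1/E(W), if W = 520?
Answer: 1/16 ≈ 0.062500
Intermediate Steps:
d(n, S) = 16 (d(n, S) = 1 + 15 = 16)
E(r) = 16
1/E(W) = 1/16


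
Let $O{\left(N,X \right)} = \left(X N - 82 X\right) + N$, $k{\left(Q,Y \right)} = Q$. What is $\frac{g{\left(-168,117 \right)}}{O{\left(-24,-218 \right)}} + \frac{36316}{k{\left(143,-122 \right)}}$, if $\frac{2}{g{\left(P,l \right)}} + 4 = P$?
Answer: $\frac{72095394641}{283887032} \approx 253.96$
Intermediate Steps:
$g{\left(P,l \right)} = \frac{2}{-4 + P}$
$O{\left(N,X \right)} = N - 82 X + N X$ ($O{\left(N,X \right)} = \left(N X - 82 X\right) + N = \left(- 82 X + N X\right) + N = N - 82 X + N X$)
$\frac{g{\left(-168,117 \right)}}{O{\left(-24,-218 \right)}} + \frac{36316}{k{\left(143,-122 \right)}} = \frac{2 \frac{1}{-4 - 168}}{-24 - -17876 - -5232} + \frac{36316}{143} = \frac{2 \frac{1}{-172}}{-24 + 17876 + 5232} + 36316 \cdot \frac{1}{143} = \frac{2 \left(- \frac{1}{172}\right)}{23084} + \frac{36316}{143} = \left(- \frac{1}{86}\right) \frac{1}{23084} + \frac{36316}{143} = - \frac{1}{1985224} + \frac{36316}{143} = \frac{72095394641}{283887032}$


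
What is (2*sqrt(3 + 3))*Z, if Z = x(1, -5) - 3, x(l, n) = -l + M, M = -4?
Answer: -16*sqrt(6) ≈ -39.192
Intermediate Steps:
x(l, n) = -4 - l (x(l, n) = -l - 4 = -4 - l)
Z = -8 (Z = (-4 - 1*1) - 3 = (-4 - 1) - 3 = -5 - 3 = -8)
(2*sqrt(3 + 3))*Z = (2*sqrt(3 + 3))*(-8) = (2*sqrt(6))*(-8) = -16*sqrt(6)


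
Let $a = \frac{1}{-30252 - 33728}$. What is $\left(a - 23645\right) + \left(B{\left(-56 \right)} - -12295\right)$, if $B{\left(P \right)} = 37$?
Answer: $- \frac{723805741}{63980} \approx -11313.0$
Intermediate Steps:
$a = - \frac{1}{63980}$ ($a = \frac{1}{-63980} = - \frac{1}{63980} \approx -1.563 \cdot 10^{-5}$)
$\left(a - 23645\right) + \left(B{\left(-56 \right)} - -12295\right) = \left(- \frac{1}{63980} - 23645\right) + \left(37 - -12295\right) = \left(- \frac{1}{63980} - 23645\right) + \left(37 + 12295\right) = \left(- \frac{1}{63980} - 23645\right) + 12332 = - \frac{1512807101}{63980} + 12332 = - \frac{723805741}{63980}$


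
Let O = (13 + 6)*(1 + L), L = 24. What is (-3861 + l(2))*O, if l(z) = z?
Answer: -1833025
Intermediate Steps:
O = 475 (O = (13 + 6)*(1 + 24) = 19*25 = 475)
(-3861 + l(2))*O = (-3861 + 2)*475 = -3859*475 = -1833025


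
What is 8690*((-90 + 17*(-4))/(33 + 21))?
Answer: -686510/27 ≈ -25426.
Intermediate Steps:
8690*((-90 + 17*(-4))/(33 + 21)) = 8690*((-90 - 68)/54) = 8690*(-158*1/54) = 8690*(-79/27) = -686510/27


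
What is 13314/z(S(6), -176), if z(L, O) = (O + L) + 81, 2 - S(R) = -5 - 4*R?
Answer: -6657/32 ≈ -208.03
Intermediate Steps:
S(R) = 7 + 4*R (S(R) = 2 - (-5 - 4*R) = 2 + (5 + 4*R) = 7 + 4*R)
z(L, O) = 81 + L + O (z(L, O) = (L + O) + 81 = 81 + L + O)
13314/z(S(6), -176) = 13314/(81 + (7 + 4*6) - 176) = 13314/(81 + (7 + 24) - 176) = 13314/(81 + 31 - 176) = 13314/(-64) = 13314*(-1/64) = -6657/32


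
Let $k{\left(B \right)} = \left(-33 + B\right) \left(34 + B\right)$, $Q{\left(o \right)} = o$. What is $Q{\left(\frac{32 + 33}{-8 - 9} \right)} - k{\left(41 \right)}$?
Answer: $- \frac{10265}{17} \approx -603.82$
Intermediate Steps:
$Q{\left(\frac{32 + 33}{-8 - 9} \right)} - k{\left(41 \right)} = \frac{32 + 33}{-8 - 9} - \left(-1122 + 41 + 41^{2}\right) = \frac{65}{-17} - \left(-1122 + 41 + 1681\right) = 65 \left(- \frac{1}{17}\right) - 600 = - \frac{65}{17} - 600 = - \frac{10265}{17}$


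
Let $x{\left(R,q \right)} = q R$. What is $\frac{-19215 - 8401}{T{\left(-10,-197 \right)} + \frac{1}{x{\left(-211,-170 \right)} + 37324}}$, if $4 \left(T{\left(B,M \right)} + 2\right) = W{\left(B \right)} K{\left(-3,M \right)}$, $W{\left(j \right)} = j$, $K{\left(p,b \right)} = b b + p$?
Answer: $\frac{2021325504}{7101062297} \approx 0.28465$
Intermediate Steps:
$K{\left(p,b \right)} = p + b^{2}$ ($K{\left(p,b \right)} = b^{2} + p = p + b^{2}$)
$x{\left(R,q \right)} = R q$
$T{\left(B,M \right)} = -2 + \frac{B \left(-3 + M^{2}\right)}{4}$
$\frac{-19215 - 8401}{T{\left(-10,-197 \right)} + \frac{1}{x{\left(-211,-170 \right)} + 37324}} = \frac{-19215 - 8401}{\left(-2 + \frac{1}{4} \left(-10\right) \left(-3 + \left(-197\right)^{2}\right)\right) + \frac{1}{\left(-211\right) \left(-170\right) + 37324}} = - \frac{27616}{\left(-2 + \frac{1}{4} \left(-10\right) \left(-3 + 38809\right)\right) + \frac{1}{35870 + 37324}} = - \frac{27616}{\left(-2 + \frac{1}{4} \left(-10\right) 38806\right) + \frac{1}{73194}} = - \frac{27616}{\left(-2 - 97015\right) + \frac{1}{73194}} = - \frac{27616}{-97017 + \frac{1}{73194}} = - \frac{27616}{- \frac{7101062297}{73194}} = \left(-27616\right) \left(- \frac{73194}{7101062297}\right) = \frac{2021325504}{7101062297}$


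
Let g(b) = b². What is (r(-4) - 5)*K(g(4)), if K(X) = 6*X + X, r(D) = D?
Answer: -1008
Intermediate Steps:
K(X) = 7*X
(r(-4) - 5)*K(g(4)) = (-4 - 5)*(7*4²) = -63*16 = -9*112 = -1008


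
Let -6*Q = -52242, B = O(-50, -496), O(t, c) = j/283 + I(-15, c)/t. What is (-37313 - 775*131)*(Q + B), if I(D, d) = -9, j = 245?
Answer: -8553729139893/7075 ≈ -1.2090e+9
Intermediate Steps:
O(t, c) = 245/283 - 9/t
B = 14797/14150 (B = 245/283 - 9/(-50) = 245/283 - 9*(-1/50) = 245/283 + 9/50 = 14797/14150 ≈ 1.0457)
Q = 8707 (Q = -⅙*(-52242) = 8707)
(-37313 - 775*131)*(Q + B) = (-37313 - 775*131)*(8707 + 14797/14150) = (-37313 - 101525)*(123218847/14150) = -138838*123218847/14150 = -8553729139893/7075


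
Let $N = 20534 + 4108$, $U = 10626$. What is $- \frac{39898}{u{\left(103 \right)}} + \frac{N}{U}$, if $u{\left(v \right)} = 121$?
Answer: $- \frac{6378401}{19481} \approx -327.42$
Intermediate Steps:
$N = 24642$
$- \frac{39898}{u{\left(103 \right)}} + \frac{N}{U} = - \frac{39898}{121} + \frac{24642}{10626} = \left(-39898\right) \frac{1}{121} + 24642 \cdot \frac{1}{10626} = - \frac{39898}{121} + \frac{4107}{1771} = - \frac{6378401}{19481}$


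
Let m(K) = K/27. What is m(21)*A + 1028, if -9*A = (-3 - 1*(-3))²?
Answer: 1028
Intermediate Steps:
m(K) = K/27 (m(K) = K*(1/27) = K/27)
A = 0 (A = -(-3 - 1*(-3))²/9 = -(-3 + 3)²/9 = -⅑*0² = -⅑*0 = 0)
m(21)*A + 1028 = ((1/27)*21)*0 + 1028 = (7/9)*0 + 1028 = 0 + 1028 = 1028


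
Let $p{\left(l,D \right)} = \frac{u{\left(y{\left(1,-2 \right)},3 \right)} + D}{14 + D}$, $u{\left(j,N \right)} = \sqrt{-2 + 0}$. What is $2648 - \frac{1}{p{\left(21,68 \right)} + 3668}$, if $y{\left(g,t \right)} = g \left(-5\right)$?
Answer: $\frac{119831404400908}{45253556169} + \frac{41 i \sqrt{2}}{45253556169} \approx 2648.0 + 1.2813 \cdot 10^{-9} i$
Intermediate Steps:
$y{\left(g,t \right)} = - 5 g$
$u{\left(j,N \right)} = i \sqrt{2}$ ($u{\left(j,N \right)} = \sqrt{-2} = i \sqrt{2}$)
$p{\left(l,D \right)} = \frac{D + i \sqrt{2}}{14 + D}$ ($p{\left(l,D \right)} = \frac{i \sqrt{2} + D}{14 + D} = \frac{D + i \sqrt{2}}{14 + D}$)
$2648 - \frac{1}{p{\left(21,68 \right)} + 3668} = 2648 - \frac{1}{\frac{68 + i \sqrt{2}}{14 + 68} + 3668} = 2648 - \frac{1}{\frac{68 + i \sqrt{2}}{82} + 3668} = 2648 - \frac{1}{\left(\frac{34}{41} + \frac{i \sqrt{2}}{82}\right) + 3668} = 2648 - \frac{1}{\frac{150422}{41} + \frac{i \sqrt{2}}{82}}$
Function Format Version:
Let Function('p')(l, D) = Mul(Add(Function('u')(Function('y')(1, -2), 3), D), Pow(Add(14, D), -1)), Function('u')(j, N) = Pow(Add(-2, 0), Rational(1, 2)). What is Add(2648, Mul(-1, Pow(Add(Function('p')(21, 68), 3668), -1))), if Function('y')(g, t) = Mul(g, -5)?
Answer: Add(Rational(119831404400908, 45253556169), Mul(Rational(41, 45253556169), I, Pow(2, Rational(1, 2)))) ≈ Add(2648.0, Mul(1.2813e-9, I))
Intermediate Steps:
Function('y')(g, t) = Mul(-5, g)
Function('u')(j, N) = Mul(I, Pow(2, Rational(1, 2))) (Function('u')(j, N) = Pow(-2, Rational(1, 2)) = Mul(I, Pow(2, Rational(1, 2))))
Function('p')(l, D) = Mul(Pow(Add(14, D), -1), Add(D, Mul(I, Pow(2, Rational(1, 2))))) (Function('p')(l, D) = Mul(Add(Mul(I, Pow(2, Rational(1, 2))), D), Pow(Add(14, D), -1)) = Mul(Add(D, Mul(I, Pow(2, Rational(1, 2)))), Pow(Add(14, D), -1)) = Mul(Pow(Add(14, D), -1), Add(D, Mul(I, Pow(2, Rational(1, 2))))))
Add(2648, Mul(-1, Pow(Add(Function('p')(21, 68), 3668), -1))) = Add(2648, Mul(-1, Pow(Add(Mul(Pow(Add(14, 68), -1), Add(68, Mul(I, Pow(2, Rational(1, 2))))), 3668), -1))) = Add(2648, Mul(-1, Pow(Add(Mul(Pow(82, -1), Add(68, Mul(I, Pow(2, Rational(1, 2))))), 3668), -1))) = Add(2648, Mul(-1, Pow(Add(Mul(Rational(1, 82), Add(68, Mul(I, Pow(2, Rational(1, 2))))), 3668), -1))) = Add(2648, Mul(-1, Pow(Add(Add(Rational(34, 41), Mul(Rational(1, 82), I, Pow(2, Rational(1, 2)))), 3668), -1))) = Add(2648, Mul(-1, Pow(Add(Rational(150422, 41), Mul(Rational(1, 82), I, Pow(2, Rational(1, 2)))), -1)))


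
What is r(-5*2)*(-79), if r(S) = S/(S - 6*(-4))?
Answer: 395/7 ≈ 56.429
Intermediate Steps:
r(S) = S/(24 + S) (r(S) = S/(S - 1*(-24)) = S/(S + 24) = S/(24 + S))
r(-5*2)*(-79) = ((-5*2)/(24 - 5*2))*(-79) = -10/(24 - 10)*(-79) = -10/14*(-79) = -10*1/14*(-79) = -5/7*(-79) = 395/7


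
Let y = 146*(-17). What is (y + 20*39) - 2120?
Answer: -3822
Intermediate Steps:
y = -2482
(y + 20*39) - 2120 = (-2482 + 20*39) - 2120 = (-2482 + 780) - 2120 = -1702 - 2120 = -3822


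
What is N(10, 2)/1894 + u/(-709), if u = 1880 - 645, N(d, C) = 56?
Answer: -1149693/671423 ≈ -1.7123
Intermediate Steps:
u = 1235
N(10, 2)/1894 + u/(-709) = 56/1894 + 1235/(-709) = 56*(1/1894) + 1235*(-1/709) = 28/947 - 1235/709 = -1149693/671423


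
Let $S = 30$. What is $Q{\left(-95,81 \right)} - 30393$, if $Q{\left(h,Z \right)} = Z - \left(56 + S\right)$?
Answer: $-30398$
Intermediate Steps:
$Q{\left(h,Z \right)} = -86 + Z$ ($Q{\left(h,Z \right)} = Z - 86 = -86 + Z$)
$Q{\left(-95,81 \right)} - 30393 = \left(-86 + 81\right) - 30393 = -5 - 30393 = -30398$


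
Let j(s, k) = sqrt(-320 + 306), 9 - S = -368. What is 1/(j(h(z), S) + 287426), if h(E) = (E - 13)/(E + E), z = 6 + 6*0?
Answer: 143713/41306852745 - I*sqrt(14)/82613705490 ≈ 3.4792e-6 - 4.5291e-11*I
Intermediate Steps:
S = 377 (S = 9 - 1*(-368) = 9 + 368 = 377)
z = 6 (z = 6 + 0 = 6)
h(E) = (-13 + E)/(2*E) (h(E) = (-13 + E)/((2*E)) = (-13 + E)*(1/(2*E)) = (-13 + E)/(2*E))
j(s, k) = I*sqrt(14) (j(s, k) = sqrt(-14) = I*sqrt(14))
1/(j(h(z), S) + 287426) = 1/(I*sqrt(14) + 287426) = 1/(287426 + I*sqrt(14))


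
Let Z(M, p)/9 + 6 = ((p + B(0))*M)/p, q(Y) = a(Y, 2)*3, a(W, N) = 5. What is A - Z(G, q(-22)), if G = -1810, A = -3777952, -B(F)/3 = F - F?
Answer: -3761608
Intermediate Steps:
B(F) = 0 (B(F) = -3*(F - F) = -3*0 = 0)
q(Y) = 15 (q(Y) = 5*3 = 15)
Z(M, p) = -54 + 9*M (Z(M, p) = -54 + 9*(((p + 0)*M)/p) = -54 + 9*((p*M)/p) = -54 + 9*((M*p)/p) = -54 + 9*M)
A - Z(G, q(-22)) = -3777952 - (-54 + 9*(-1810)) = -3777952 - (-54 - 16290) = -3777952 - 1*(-16344) = -3777952 + 16344 = -3761608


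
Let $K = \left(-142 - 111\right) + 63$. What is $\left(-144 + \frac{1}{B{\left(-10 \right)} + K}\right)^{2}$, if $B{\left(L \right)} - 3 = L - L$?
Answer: $\frac{725171041}{34969} \approx 20738.0$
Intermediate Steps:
$K = -190$ ($K = -253 + 63 = -190$)
$B{\left(L \right)} = 3$ ($B{\left(L \right)} = 3 + \left(L - L\right) = 3 + 0 = 3$)
$\left(-144 + \frac{1}{B{\left(-10 \right)} + K}\right)^{2} = \left(-144 + \frac{1}{3 - 190}\right)^{2} = \left(-144 + \frac{1}{-187}\right)^{2} = \left(-144 - \frac{1}{187}\right)^{2} = \left(- \frac{26929}{187}\right)^{2} = \frac{725171041}{34969}$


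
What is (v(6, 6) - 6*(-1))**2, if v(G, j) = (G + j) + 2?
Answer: 400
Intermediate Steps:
v(G, j) = 2 + G + j
(v(6, 6) - 6*(-1))**2 = ((2 + 6 + 6) - 6*(-1))**2 = (14 + 6)**2 = 20**2 = 400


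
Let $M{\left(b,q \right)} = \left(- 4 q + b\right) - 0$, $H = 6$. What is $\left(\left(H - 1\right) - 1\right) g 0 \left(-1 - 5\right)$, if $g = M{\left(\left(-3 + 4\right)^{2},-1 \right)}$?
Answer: $0$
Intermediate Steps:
$M{\left(b,q \right)} = b - 4 q$ ($M{\left(b,q \right)} = \left(b - 4 q\right) + 0 = b - 4 q$)
$g = 5$ ($g = \left(-3 + 4\right)^{2} - -4 = 1^{2} + 4 = 1 + 4 = 5$)
$\left(\left(H - 1\right) - 1\right) g 0 \left(-1 - 5\right) = \left(\left(6 - 1\right) - 1\right) 5 \cdot 0 \left(-1 - 5\right) = \left(5 - 1\right) 5 \cdot 0 \left(-6\right) = 4 \cdot 5 \cdot 0 = 20 \cdot 0 = 0$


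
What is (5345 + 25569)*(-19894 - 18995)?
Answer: -1202214546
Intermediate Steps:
(5345 + 25569)*(-19894 - 18995) = 30914*(-38889) = -1202214546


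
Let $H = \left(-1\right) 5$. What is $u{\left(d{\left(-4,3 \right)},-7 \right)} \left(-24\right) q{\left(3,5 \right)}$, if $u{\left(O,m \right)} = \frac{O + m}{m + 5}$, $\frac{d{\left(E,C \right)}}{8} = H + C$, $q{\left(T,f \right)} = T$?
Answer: $-828$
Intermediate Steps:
$H = -5$
$d{\left(E,C \right)} = -40 + 8 C$ ($d{\left(E,C \right)} = 8 \left(-5 + C\right) = -40 + 8 C$)
$u{\left(O,m \right)} = \frac{O + m}{5 + m}$
$u{\left(d{\left(-4,3 \right)},-7 \right)} \left(-24\right) q{\left(3,5 \right)} = \frac{\left(-40 + 8 \cdot 3\right) - 7}{5 - 7} \left(-24\right) 3 = \frac{\left(-40 + 24\right) - 7}{-2} \left(-24\right) 3 = - \frac{-16 - 7}{2} \left(-24\right) 3 = \left(- \frac{1}{2}\right) \left(-23\right) \left(-24\right) 3 = \frac{23}{2} \left(-24\right) 3 = \left(-276\right) 3 = -828$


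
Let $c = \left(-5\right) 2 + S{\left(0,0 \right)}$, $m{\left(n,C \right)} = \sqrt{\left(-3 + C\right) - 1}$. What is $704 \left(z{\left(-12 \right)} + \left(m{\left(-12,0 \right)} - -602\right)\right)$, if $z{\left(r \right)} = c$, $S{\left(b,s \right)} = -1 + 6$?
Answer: $420288 + 1408 i \approx 4.2029 \cdot 10^{5} + 1408.0 i$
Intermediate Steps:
$S{\left(b,s \right)} = 5$
$m{\left(n,C \right)} = \sqrt{-4 + C}$
$c = -5$ ($c = \left(-5\right) 2 + 5 = -10 + 5 = -5$)
$z{\left(r \right)} = -5$
$704 \left(z{\left(-12 \right)} + \left(m{\left(-12,0 \right)} - -602\right)\right) = 704 \left(-5 + \left(\sqrt{-4 + 0} - -602\right)\right) = 704 \left(-5 + \left(\sqrt{-4} + 602\right)\right) = 704 \left(-5 + \left(2 i + 602\right)\right) = 704 \left(-5 + \left(602 + 2 i\right)\right) = 704 \left(597 + 2 i\right) = 420288 + 1408 i$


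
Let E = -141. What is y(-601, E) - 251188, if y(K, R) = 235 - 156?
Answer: -251109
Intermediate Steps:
y(K, R) = 79
y(-601, E) - 251188 = 79 - 251188 = -251109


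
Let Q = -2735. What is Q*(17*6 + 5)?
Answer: -292645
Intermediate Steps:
Q*(17*6 + 5) = -2735*(17*6 + 5) = -2735*(102 + 5) = -2735*107 = -292645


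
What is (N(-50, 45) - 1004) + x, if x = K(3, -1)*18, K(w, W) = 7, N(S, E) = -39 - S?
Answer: -867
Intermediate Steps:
x = 126 (x = 7*18 = 126)
(N(-50, 45) - 1004) + x = ((-39 - 1*(-50)) - 1004) + 126 = ((-39 + 50) - 1004) + 126 = (11 - 1004) + 126 = -993 + 126 = -867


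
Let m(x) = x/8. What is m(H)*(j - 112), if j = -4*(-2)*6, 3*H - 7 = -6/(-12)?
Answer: -20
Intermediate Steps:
H = 5/2 (H = 7/3 + (-6/(-12))/3 = 7/3 + (-6*(-1/12))/3 = 7/3 + (1/3)*(1/2) = 7/3 + 1/6 = 5/2 ≈ 2.5000)
j = 48 (j = 8*6 = 48)
m(x) = x/8 (m(x) = x*(1/8) = x/8)
m(H)*(j - 112) = ((1/8)*(5/2))*(48 - 112) = (5/16)*(-64) = -20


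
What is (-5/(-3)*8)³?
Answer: 64000/27 ≈ 2370.4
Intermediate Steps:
(-5/(-3)*8)³ = (-5*(-⅓)*8)³ = ((5/3)*8)³ = (40/3)³ = 64000/27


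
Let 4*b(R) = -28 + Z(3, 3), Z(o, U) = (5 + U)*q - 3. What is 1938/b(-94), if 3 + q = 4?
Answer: -7752/23 ≈ -337.04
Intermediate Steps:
q = 1 (q = -3 + 4 = 1)
Z(o, U) = 2 + U (Z(o, U) = (5 + U)*1 - 3 = (5 + U) - 3 = 2 + U)
b(R) = -23/4 (b(R) = (-28 + (2 + 3))/4 = (-28 + 5)/4 = (1/4)*(-23) = -23/4)
1938/b(-94) = 1938/(-23/4) = 1938*(-4/23) = -7752/23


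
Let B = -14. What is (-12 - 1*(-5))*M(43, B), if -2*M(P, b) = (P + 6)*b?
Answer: -2401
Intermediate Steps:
M(P, b) = -b*(6 + P)/2 (M(P, b) = -(P + 6)*b/2 = -(6 + P)*b/2 = -b*(6 + P)/2)
(-12 - 1*(-5))*M(43, B) = (-12 - 1*(-5))*(-1/2*(-14)*(6 + 43)) = (-12 + 5)*(-1/2*(-14)*49) = -7*343 = -2401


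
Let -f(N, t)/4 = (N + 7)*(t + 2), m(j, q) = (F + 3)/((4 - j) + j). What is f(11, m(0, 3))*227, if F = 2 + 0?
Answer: -53118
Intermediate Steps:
F = 2
m(j, q) = 5/4 (m(j, q) = (2 + 3)/((4 - j) + j) = 5/4)
f(N, t) = -4*(2 + t)*(7 + N) (f(N, t) = -4*(N + 7)*(t + 2) = -4*(7 + N)*(2 + t) = -4*(2 + t)*(7 + N))
f(11, m(0, 3))*227 = (-56 - 28*5/4 - 8*11 - 4*11*5/4)*227 = (-56 - 35 - 88 - 55)*227 = -234*227 = -53118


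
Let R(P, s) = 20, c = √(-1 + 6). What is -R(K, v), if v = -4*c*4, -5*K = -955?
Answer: -20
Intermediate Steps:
K = 191 (K = -⅕*(-955) = 191)
c = √5 ≈ 2.2361
v = -16*√5 (v = -4*√5*4 = -16*√5 ≈ -35.777)
-R(K, v) = -1*20 = -20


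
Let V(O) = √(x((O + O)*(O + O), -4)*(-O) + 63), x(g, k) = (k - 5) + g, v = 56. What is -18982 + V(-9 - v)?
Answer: -18982 + √1097978 ≈ -17934.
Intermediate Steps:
x(g, k) = -5 + g + k (x(g, k) = (-5 + k) + g = -5 + g + k)
V(O) = √(63 - O*(-9 + 4*O²)) (V(O) = √((-5 + (O + O)*(O + O) - 4)*(-O) + 63) = √((-5 + (2*O)*(2*O) - 4)*(-O) + 63) = √((-5 + 4*O² - 4)*(-O) + 63) = √((-9 + 4*O²)*(-O) + 63) = √(-O*(-9 + 4*O²) + 63) = √(63 - O*(-9 + 4*O²)))
-18982 + V(-9 - v) = -18982 + √(63 - (-9 - 1*56)*(-9 + 4*(-9 - 1*56)²)) = -18982 + √(63 - (-9 - 56)*(-9 + 4*(-9 - 56)²)) = -18982 + √(63 - 1*(-65)*(-9 + 4*(-65)²)) = -18982 + √(63 - 1*(-65)*(-9 + 4*4225)) = -18982 + √(63 - 1*(-65)*(-9 + 16900)) = -18982 + √(63 - 1*(-65)*16891) = -18982 + √(63 + 1097915) = -18982 + √1097978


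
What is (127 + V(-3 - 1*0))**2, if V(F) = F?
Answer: 15376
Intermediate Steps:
(127 + V(-3 - 1*0))**2 = (127 + (-3 - 1*0))**2 = (127 + (-3 + 0))**2 = (127 - 3)**2 = 124**2 = 15376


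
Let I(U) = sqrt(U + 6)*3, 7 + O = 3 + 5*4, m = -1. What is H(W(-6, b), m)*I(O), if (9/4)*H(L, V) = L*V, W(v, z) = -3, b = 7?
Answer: 4*sqrt(22) ≈ 18.762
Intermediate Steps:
O = 16 (O = -7 + (3 + 5*4) = -7 + (3 + 20) = -7 + 23 = 16)
I(U) = 3*sqrt(6 + U) (I(U) = sqrt(6 + U)*3 = 3*sqrt(6 + U))
H(L, V) = 4*L*V/9 (H(L, V) = 4*(L*V)/9 = 4*L*V/9)
H(W(-6, b), m)*I(O) = ((4/9)*(-3)*(-1))*(3*sqrt(6 + 16)) = 4*(3*sqrt(22))/3 = 4*sqrt(22)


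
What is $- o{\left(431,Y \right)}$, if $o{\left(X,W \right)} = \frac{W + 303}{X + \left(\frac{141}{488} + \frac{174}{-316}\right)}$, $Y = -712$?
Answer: $\frac{15767768}{16605823} \approx 0.94953$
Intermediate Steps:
$o{\left(X,W \right)} = \frac{303 + W}{- \frac{10089}{38552} + X}$ ($o{\left(X,W \right)} = \frac{303 + W}{X + \left(141 \cdot \frac{1}{488} + 174 \left(- \frac{1}{316}\right)\right)} = \frac{303 + W}{X + \left(\frac{141}{488} - \frac{87}{158}\right)} = \frac{303 + W}{X - \frac{10089}{38552}} = \frac{303 + W}{- \frac{10089}{38552} + X}$)
$- o{\left(431,Y \right)} = - \frac{38552 \left(303 - 712\right)}{-10089 + 38552 \cdot 431} = - \frac{38552 \left(-409\right)}{-10089 + 16615912} = - \frac{38552 \left(-409\right)}{16605823} = \left(-1\right) \left(- \frac{15767768}{16605823}\right) = \frac{15767768}{16605823}$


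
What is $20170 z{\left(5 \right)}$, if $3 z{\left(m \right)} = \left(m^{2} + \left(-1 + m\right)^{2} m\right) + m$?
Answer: $\frac{2218700}{3} \approx 7.3957 \cdot 10^{5}$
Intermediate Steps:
$z{\left(m \right)} = \frac{m}{3} + \frac{m^{2}}{3} + \frac{m \left(-1 + m\right)^{2}}{3}$ ($z{\left(m \right)} = \frac{\left(m^{2} + \left(-1 + m\right)^{2} m\right) + m}{3} = \frac{\left(m^{2} + m \left(-1 + m\right)^{2}\right) + m}{3} = \frac{m + m^{2} + m \left(-1 + m\right)^{2}}{3} = \frac{m}{3} + \frac{m^{2}}{3} + \frac{m \left(-1 + m\right)^{2}}{3}$)
$20170 z{\left(5 \right)} = 20170 \cdot \frac{1}{3} \cdot 5 \left(2 + 5^{2} - 5\right) = 20170 \cdot \frac{1}{3} \cdot 5 \left(2 + 25 - 5\right) = 20170 \cdot \frac{1}{3} \cdot 5 \cdot 22 = 20170 \cdot \frac{110}{3} = \frac{2218700}{3}$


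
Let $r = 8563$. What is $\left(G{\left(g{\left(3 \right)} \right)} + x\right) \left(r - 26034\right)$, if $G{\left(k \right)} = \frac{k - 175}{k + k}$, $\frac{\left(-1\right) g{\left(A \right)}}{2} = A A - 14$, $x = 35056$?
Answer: $- \frac{2449276961}{4} \approx -6.1232 \cdot 10^{8}$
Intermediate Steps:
$g{\left(A \right)} = 28 - 2 A^{2}$ ($g{\left(A \right)} = - 2 \left(A A - 14\right) = - 2 \left(A^{2} - 14\right) = - 2 \left(-14 + A^{2}\right) = 28 - 2 A^{2}$)
$G{\left(k \right)} = \frac{-175 + k}{2 k}$
$\left(G{\left(g{\left(3 \right)} \right)} + x\right) \left(r - 26034\right) = \left(\frac{-175 + \left(28 - 2 \cdot 3^{2}\right)}{2 \left(28 - 2 \cdot 3^{2}\right)} + 35056\right) \left(8563 - 26034\right) = \left(\frac{-175 + \left(28 - 18\right)}{2 \left(28 - 18\right)} + 35056\right) \left(-17471\right) = \left(\frac{-175 + 10}{2 \cdot 10} + 35056\right) \left(-17471\right) = \left(\frac{1}{2} \cdot \frac{1}{10} \left(-165\right) + 35056\right) \left(-17471\right) = \left(- \frac{33}{4} + 35056\right) \left(-17471\right) = \frac{140191}{4} \left(-17471\right) = - \frac{2449276961}{4}$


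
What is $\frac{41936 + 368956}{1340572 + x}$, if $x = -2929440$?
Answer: $- \frac{102723}{397217} \approx -0.25861$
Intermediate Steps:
$\frac{41936 + 368956}{1340572 + x} = \frac{41936 + 368956}{1340572 - 2929440} = \frac{410892}{-1588868} = 410892 \left(- \frac{1}{1588868}\right) = - \frac{102723}{397217}$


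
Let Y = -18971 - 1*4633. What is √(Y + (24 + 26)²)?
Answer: 4*I*√1319 ≈ 145.27*I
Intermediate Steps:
Y = -23604 (Y = -18971 - 4633 = -23604)
√(Y + (24 + 26)²) = √(-23604 + (24 + 26)²) = √(-23604 + 50²) = √(-23604 + 2500) = √(-21104) = 4*I*√1319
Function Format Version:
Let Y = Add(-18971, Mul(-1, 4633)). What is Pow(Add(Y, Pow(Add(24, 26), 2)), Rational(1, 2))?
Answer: Mul(4, I, Pow(1319, Rational(1, 2))) ≈ Mul(145.27, I)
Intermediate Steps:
Y = -23604 (Y = Add(-18971, -4633) = -23604)
Pow(Add(Y, Pow(Add(24, 26), 2)), Rational(1, 2)) = Pow(Add(-23604, Pow(Add(24, 26), 2)), Rational(1, 2)) = Pow(Add(-23604, Pow(50, 2)), Rational(1, 2)) = Pow(Add(-23604, 2500), Rational(1, 2)) = Pow(-21104, Rational(1, 2)) = Mul(4, I, Pow(1319, Rational(1, 2)))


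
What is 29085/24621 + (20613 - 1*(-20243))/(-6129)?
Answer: -275884537/50300703 ≈ -5.4847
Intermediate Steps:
29085/24621 + (20613 - 1*(-20243))/(-6129) = 29085*(1/24621) + (20613 + 20243)*(-1/6129) = 9695/8207 + 40856*(-1/6129) = 9695/8207 - 40856/6129 = -275884537/50300703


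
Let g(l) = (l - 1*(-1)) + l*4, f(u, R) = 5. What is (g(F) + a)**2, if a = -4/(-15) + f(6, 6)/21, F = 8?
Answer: 18992164/11025 ≈ 1722.6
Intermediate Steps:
g(l) = 1 + 5*l (g(l) = (l + 1) + 4*l = (1 + l) + 4*l = 1 + 5*l)
a = 53/105 (a = -4/(-15) + 5/21 = -4*(-1/15) + 5*(1/21) = 4/15 + 5/21 = 53/105 ≈ 0.50476)
(g(F) + a)**2 = ((1 + 5*8) + 53/105)**2 = ((1 + 40) + 53/105)**2 = (41 + 53/105)**2 = (4358/105)**2 = 18992164/11025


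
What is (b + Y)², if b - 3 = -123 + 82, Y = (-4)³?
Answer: 10404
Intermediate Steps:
Y = -64
b = -38 (b = 3 + (-123 + 82) = 3 - 41 = -38)
(b + Y)² = (-38 - 64)² = (-102)² = 10404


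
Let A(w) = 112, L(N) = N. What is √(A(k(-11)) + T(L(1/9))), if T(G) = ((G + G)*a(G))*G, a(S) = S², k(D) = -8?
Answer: √734834/81 ≈ 10.583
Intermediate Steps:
T(G) = 2*G⁴ (T(G) = ((G + G)*G²)*G = ((2*G)*G²)*G = (2*G³)*G = 2*G⁴)
√(A(k(-11)) + T(L(1/9))) = √(112 + 2*(1/9)⁴) = √(112 + 2*(⅑)⁴) = √(112 + 2*(1/6561)) = √(112 + 2/6561) = √(734834/6561) = √734834/81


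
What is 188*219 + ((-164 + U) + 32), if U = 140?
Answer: 41180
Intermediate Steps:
188*219 + ((-164 + U) + 32) = 188*219 + ((-164 + 140) + 32) = 41172 + (-24 + 32) = 41172 + 8 = 41180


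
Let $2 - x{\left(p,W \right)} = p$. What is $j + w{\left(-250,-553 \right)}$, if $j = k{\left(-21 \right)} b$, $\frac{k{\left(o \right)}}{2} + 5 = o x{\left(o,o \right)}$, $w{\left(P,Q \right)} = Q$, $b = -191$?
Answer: $185863$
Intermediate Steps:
$x{\left(p,W \right)} = 2 - p$
$k{\left(o \right)} = -10 + 2 o \left(2 - o\right)$
$j = 186416$ ($j = \left(-10 - - 42 \left(-2 - 21\right)\right) \left(-191\right) = \left(-10 - \left(-42\right) \left(-23\right)\right) \left(-191\right) = \left(-10 - 966\right) \left(-191\right) = \left(-976\right) \left(-191\right) = 186416$)
$j + w{\left(-250,-553 \right)} = 186416 - 553 = 185863$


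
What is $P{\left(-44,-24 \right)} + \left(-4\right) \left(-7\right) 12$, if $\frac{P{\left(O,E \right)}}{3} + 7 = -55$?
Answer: $150$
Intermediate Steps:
$P{\left(O,E \right)} = -186$ ($P{\left(O,E \right)} = -21 + 3 \left(-55\right) = -21 - 165 = -186$)
$P{\left(-44,-24 \right)} + \left(-4\right) \left(-7\right) 12 = -186 + \left(-4\right) \left(-7\right) 12 = -186 + 28 \cdot 12 = -186 + 336 = 150$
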